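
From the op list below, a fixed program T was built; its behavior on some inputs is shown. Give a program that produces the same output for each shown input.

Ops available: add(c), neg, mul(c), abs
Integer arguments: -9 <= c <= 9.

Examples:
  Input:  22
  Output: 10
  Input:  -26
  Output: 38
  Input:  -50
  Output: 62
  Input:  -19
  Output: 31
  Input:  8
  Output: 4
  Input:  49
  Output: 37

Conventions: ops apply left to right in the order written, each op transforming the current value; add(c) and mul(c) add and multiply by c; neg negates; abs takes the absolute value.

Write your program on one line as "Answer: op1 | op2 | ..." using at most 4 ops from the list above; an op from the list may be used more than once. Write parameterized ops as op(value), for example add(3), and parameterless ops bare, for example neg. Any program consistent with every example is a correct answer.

add(-7) | add(-5) | abs

Check, running the answer program on each example:
  22 -> 15 -> 10 -> 10
  -26 -> -33 -> -38 -> 38
  -50 -> -57 -> -62 -> 62
  -19 -> -26 -> -31 -> 31
  8 -> 1 -> -4 -> 4
  49 -> 42 -> 37 -> 37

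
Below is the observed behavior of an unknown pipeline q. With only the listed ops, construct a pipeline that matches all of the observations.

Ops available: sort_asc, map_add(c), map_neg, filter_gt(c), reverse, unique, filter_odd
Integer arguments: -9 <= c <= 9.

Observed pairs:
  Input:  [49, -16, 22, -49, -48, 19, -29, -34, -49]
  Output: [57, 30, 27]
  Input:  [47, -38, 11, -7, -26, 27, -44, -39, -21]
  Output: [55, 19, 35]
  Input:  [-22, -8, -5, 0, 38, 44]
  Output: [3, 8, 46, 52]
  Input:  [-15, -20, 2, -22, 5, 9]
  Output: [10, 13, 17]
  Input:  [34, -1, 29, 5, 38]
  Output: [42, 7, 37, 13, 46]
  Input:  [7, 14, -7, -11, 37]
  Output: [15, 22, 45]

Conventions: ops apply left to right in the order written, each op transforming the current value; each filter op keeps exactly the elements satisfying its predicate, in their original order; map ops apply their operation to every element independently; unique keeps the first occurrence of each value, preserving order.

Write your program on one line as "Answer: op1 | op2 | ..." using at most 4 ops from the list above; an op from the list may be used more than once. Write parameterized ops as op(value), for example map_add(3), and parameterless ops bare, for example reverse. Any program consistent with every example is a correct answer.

map_add(4) | map_add(4) | filter_gt(2)

Check, running the answer program on each example:
  [49, -16, 22, -49, -48, 19, -29, -34, -49] -> [53, -12, 26, -45, -44, 23, -25, -30, -45] -> [57, -8, 30, -41, -40, 27, -21, -26, -41] -> [57, 30, 27]
  [47, -38, 11, -7, -26, 27, -44, -39, -21] -> [51, -34, 15, -3, -22, 31, -40, -35, -17] -> [55, -30, 19, 1, -18, 35, -36, -31, -13] -> [55, 19, 35]
  [-22, -8, -5, 0, 38, 44] -> [-18, -4, -1, 4, 42, 48] -> [-14, 0, 3, 8, 46, 52] -> [3, 8, 46, 52]
  [-15, -20, 2, -22, 5, 9] -> [-11, -16, 6, -18, 9, 13] -> [-7, -12, 10, -14, 13, 17] -> [10, 13, 17]
  [34, -1, 29, 5, 38] -> [38, 3, 33, 9, 42] -> [42, 7, 37, 13, 46] -> [42, 7, 37, 13, 46]
  [7, 14, -7, -11, 37] -> [11, 18, -3, -7, 41] -> [15, 22, 1, -3, 45] -> [15, 22, 45]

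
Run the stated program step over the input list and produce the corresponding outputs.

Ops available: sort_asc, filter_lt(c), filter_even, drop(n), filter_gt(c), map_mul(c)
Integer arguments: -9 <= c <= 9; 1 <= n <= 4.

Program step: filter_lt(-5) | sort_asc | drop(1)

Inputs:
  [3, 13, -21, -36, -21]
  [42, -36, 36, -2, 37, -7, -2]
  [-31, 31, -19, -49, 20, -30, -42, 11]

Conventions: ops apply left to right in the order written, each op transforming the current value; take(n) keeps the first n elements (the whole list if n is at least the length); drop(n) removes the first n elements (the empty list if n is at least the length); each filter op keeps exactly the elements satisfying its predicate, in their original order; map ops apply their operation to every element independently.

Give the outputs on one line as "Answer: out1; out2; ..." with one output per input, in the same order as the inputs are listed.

[-21, -21]; [-7]; [-42, -31, -30, -19]

Execution, op by op:
  [3, 13, -21, -36, -21] -> [-21, -36, -21] -> [-36, -21, -21] -> [-21, -21]
  [42, -36, 36, -2, 37, -7, -2] -> [-36, -7] -> [-36, -7] -> [-7]
  [-31, 31, -19, -49, 20, -30, -42, 11] -> [-31, -19, -49, -30, -42] -> [-49, -42, -31, -30, -19] -> [-42, -31, -30, -19]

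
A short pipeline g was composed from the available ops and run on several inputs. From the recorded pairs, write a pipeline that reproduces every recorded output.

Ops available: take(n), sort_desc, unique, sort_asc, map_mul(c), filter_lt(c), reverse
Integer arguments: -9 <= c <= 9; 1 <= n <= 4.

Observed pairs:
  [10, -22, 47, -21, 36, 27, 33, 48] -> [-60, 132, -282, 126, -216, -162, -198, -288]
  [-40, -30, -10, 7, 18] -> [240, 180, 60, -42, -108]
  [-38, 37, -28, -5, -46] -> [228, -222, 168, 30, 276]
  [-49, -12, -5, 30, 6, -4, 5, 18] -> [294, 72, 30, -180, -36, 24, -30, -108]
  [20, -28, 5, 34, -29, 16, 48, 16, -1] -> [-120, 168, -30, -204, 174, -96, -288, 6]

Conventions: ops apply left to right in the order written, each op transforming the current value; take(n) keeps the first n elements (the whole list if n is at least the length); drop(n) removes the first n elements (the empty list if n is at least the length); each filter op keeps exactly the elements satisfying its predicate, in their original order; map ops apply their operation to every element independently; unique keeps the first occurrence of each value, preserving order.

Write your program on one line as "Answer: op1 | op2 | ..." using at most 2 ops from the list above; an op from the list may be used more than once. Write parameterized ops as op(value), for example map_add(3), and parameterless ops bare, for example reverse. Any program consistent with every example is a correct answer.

unique | map_mul(-6)

Check, running the answer program on each example:
  [10, -22, 47, -21, 36, 27, 33, 48] -> [10, -22, 47, -21, 36, 27, 33, 48] -> [-60, 132, -282, 126, -216, -162, -198, -288]
  [-40, -30, -10, 7, 18] -> [-40, -30, -10, 7, 18] -> [240, 180, 60, -42, -108]
  [-38, 37, -28, -5, -46] -> [-38, 37, -28, -5, -46] -> [228, -222, 168, 30, 276]
  [-49, -12, -5, 30, 6, -4, 5, 18] -> [-49, -12, -5, 30, 6, -4, 5, 18] -> [294, 72, 30, -180, -36, 24, -30, -108]
  [20, -28, 5, 34, -29, 16, 48, 16, -1] -> [20, -28, 5, 34, -29, 16, 48, -1] -> [-120, 168, -30, -204, 174, -96, -288, 6]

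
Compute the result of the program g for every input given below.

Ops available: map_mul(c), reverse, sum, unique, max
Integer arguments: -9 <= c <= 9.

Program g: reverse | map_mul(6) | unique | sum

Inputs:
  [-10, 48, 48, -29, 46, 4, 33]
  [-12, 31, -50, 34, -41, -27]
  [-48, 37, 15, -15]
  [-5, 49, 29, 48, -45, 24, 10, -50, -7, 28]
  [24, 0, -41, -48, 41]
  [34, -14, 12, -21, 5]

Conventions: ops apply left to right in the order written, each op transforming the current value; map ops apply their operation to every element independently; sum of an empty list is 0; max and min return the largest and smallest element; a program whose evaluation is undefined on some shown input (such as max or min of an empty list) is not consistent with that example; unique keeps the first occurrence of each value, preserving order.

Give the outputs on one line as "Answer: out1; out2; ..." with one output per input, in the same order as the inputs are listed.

552; -390; -66; 486; -144; 96

Execution, op by op:
  [-10, 48, 48, -29, 46, 4, 33] -> [33, 4, 46, -29, 48, 48, -10] -> [198, 24, 276, -174, 288, 288, -60] -> [198, 24, 276, -174, 288, -60] -> 552
  [-12, 31, -50, 34, -41, -27] -> [-27, -41, 34, -50, 31, -12] -> [-162, -246, 204, -300, 186, -72] -> [-162, -246, 204, -300, 186, -72] -> -390
  [-48, 37, 15, -15] -> [-15, 15, 37, -48] -> [-90, 90, 222, -288] -> [-90, 90, 222, -288] -> -66
  [-5, 49, 29, 48, -45, 24, 10, -50, -7, 28] -> [28, -7, -50, 10, 24, -45, 48, 29, 49, -5] -> [168, -42, -300, 60, 144, -270, 288, 174, 294, -30] -> [168, -42, -300, 60, 144, -270, 288, 174, 294, -30] -> 486
  [24, 0, -41, -48, 41] -> [41, -48, -41, 0, 24] -> [246, -288, -246, 0, 144] -> [246, -288, -246, 0, 144] -> -144
  [34, -14, 12, -21, 5] -> [5, -21, 12, -14, 34] -> [30, -126, 72, -84, 204] -> [30, -126, 72, -84, 204] -> 96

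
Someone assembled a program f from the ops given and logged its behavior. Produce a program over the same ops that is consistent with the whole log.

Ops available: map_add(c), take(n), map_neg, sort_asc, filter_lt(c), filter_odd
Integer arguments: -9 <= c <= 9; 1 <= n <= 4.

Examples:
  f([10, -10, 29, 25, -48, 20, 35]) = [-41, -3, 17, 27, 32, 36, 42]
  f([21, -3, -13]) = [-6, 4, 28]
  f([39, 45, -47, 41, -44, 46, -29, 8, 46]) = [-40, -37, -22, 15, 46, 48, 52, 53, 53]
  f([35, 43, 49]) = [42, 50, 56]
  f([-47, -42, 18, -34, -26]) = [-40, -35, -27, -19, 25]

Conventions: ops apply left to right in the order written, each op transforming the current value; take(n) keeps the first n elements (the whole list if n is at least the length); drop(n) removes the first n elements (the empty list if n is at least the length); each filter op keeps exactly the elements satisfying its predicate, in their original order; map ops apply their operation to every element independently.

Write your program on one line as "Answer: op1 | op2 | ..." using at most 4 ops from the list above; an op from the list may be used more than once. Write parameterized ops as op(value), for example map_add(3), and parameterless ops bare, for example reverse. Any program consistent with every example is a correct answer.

map_neg | map_add(-7) | map_neg | sort_asc

Check, running the answer program on each example:
  [10, -10, 29, 25, -48, 20, 35] -> [-10, 10, -29, -25, 48, -20, -35] -> [-17, 3, -36, -32, 41, -27, -42] -> [17, -3, 36, 32, -41, 27, 42] -> [-41, -3, 17, 27, 32, 36, 42]
  [21, -3, -13] -> [-21, 3, 13] -> [-28, -4, 6] -> [28, 4, -6] -> [-6, 4, 28]
  [39, 45, -47, 41, -44, 46, -29, 8, 46] -> [-39, -45, 47, -41, 44, -46, 29, -8, -46] -> [-46, -52, 40, -48, 37, -53, 22, -15, -53] -> [46, 52, -40, 48, -37, 53, -22, 15, 53] -> [-40, -37, -22, 15, 46, 48, 52, 53, 53]
  [35, 43, 49] -> [-35, -43, -49] -> [-42, -50, -56] -> [42, 50, 56] -> [42, 50, 56]
  [-47, -42, 18, -34, -26] -> [47, 42, -18, 34, 26] -> [40, 35, -25, 27, 19] -> [-40, -35, 25, -27, -19] -> [-40, -35, -27, -19, 25]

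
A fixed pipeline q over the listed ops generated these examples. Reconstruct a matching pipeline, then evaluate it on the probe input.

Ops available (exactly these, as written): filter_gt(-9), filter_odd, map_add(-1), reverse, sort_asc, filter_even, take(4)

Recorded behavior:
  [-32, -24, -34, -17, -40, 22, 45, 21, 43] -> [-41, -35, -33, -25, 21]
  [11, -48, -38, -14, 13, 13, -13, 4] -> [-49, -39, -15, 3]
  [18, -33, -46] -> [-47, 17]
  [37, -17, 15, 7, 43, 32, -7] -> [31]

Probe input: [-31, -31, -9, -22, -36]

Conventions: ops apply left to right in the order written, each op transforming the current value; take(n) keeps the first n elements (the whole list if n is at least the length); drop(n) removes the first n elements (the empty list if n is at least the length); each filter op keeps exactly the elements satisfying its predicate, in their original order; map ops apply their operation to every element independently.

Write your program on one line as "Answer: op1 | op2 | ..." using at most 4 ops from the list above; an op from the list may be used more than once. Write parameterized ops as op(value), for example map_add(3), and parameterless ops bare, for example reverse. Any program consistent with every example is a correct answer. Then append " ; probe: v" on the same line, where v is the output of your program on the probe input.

sort_asc | filter_even | map_add(-1) ; probe: [-37, -23]

Check, running the answer program on each example:
  [-32, -24, -34, -17, -40, 22, 45, 21, 43] -> [-40, -34, -32, -24, -17, 21, 22, 43, 45] -> [-40, -34, -32, -24, 22] -> [-41, -35, -33, -25, 21]
  [11, -48, -38, -14, 13, 13, -13, 4] -> [-48, -38, -14, -13, 4, 11, 13, 13] -> [-48, -38, -14, 4] -> [-49, -39, -15, 3]
  [18, -33, -46] -> [-46, -33, 18] -> [-46, 18] -> [-47, 17]
  [37, -17, 15, 7, 43, 32, -7] -> [-17, -7, 7, 15, 32, 37, 43] -> [32] -> [31]
  probe: [-31, -31, -9, -22, -36] -> [-36, -31, -31, -22, -9] -> [-36, -22] -> [-37, -23]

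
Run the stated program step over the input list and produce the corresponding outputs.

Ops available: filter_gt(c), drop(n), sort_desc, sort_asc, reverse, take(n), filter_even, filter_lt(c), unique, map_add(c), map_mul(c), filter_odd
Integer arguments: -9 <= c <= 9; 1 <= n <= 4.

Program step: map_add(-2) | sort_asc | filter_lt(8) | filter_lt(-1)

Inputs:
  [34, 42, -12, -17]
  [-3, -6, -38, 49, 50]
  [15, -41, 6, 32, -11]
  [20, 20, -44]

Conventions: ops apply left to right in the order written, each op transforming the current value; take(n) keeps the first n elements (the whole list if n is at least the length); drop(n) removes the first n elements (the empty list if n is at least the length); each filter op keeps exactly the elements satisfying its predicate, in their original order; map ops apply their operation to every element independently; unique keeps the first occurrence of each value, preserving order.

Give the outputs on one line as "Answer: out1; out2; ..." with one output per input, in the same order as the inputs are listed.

Execution, op by op:
  [34, 42, -12, -17] -> [32, 40, -14, -19] -> [-19, -14, 32, 40] -> [-19, -14] -> [-19, -14]
  [-3, -6, -38, 49, 50] -> [-5, -8, -40, 47, 48] -> [-40, -8, -5, 47, 48] -> [-40, -8, -5] -> [-40, -8, -5]
  [15, -41, 6, 32, -11] -> [13, -43, 4, 30, -13] -> [-43, -13, 4, 13, 30] -> [-43, -13, 4] -> [-43, -13]
  [20, 20, -44] -> [18, 18, -46] -> [-46, 18, 18] -> [-46] -> [-46]

[-19, -14]; [-40, -8, -5]; [-43, -13]; [-46]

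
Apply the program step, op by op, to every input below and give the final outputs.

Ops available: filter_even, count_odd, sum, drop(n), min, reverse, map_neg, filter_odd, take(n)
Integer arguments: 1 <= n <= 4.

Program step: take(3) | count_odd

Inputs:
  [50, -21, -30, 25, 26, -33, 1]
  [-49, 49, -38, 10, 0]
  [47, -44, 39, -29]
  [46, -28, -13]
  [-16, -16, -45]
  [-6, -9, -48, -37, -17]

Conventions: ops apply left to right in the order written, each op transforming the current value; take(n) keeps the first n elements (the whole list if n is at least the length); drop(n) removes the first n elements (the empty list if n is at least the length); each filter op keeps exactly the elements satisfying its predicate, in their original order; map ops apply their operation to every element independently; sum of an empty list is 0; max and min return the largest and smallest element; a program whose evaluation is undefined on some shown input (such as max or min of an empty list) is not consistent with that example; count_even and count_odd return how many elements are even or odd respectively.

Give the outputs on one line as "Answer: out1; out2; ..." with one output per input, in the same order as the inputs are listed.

1; 2; 2; 1; 1; 1

Execution, op by op:
  [50, -21, -30, 25, 26, -33, 1] -> [50, -21, -30] -> 1
  [-49, 49, -38, 10, 0] -> [-49, 49, -38] -> 2
  [47, -44, 39, -29] -> [47, -44, 39] -> 2
  [46, -28, -13] -> [46, -28, -13] -> 1
  [-16, -16, -45] -> [-16, -16, -45] -> 1
  [-6, -9, -48, -37, -17] -> [-6, -9, -48] -> 1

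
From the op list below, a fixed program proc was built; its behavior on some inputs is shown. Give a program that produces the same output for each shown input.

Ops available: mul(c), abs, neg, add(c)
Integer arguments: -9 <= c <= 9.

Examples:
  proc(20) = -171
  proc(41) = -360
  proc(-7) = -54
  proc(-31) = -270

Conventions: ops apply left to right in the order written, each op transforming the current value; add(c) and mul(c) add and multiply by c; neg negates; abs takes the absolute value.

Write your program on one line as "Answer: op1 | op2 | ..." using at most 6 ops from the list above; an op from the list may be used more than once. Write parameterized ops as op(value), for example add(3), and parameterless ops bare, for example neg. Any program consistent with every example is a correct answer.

mul(3) | abs | mul(3) | neg | add(9)

Check, running the answer program on each example:
  20 -> 60 -> 60 -> 180 -> -180 -> -171
  41 -> 123 -> 123 -> 369 -> -369 -> -360
  -7 -> -21 -> 21 -> 63 -> -63 -> -54
  -31 -> -93 -> 93 -> 279 -> -279 -> -270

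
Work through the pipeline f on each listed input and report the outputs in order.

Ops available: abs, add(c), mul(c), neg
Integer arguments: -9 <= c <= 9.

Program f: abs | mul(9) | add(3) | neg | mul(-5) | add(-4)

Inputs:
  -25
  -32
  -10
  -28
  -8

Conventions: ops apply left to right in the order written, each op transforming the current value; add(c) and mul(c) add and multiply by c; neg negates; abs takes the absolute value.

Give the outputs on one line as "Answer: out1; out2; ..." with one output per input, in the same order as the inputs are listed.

Execution, op by op:
  -25 -> 25 -> 225 -> 228 -> -228 -> 1140 -> 1136
  -32 -> 32 -> 288 -> 291 -> -291 -> 1455 -> 1451
  -10 -> 10 -> 90 -> 93 -> -93 -> 465 -> 461
  -28 -> 28 -> 252 -> 255 -> -255 -> 1275 -> 1271
  -8 -> 8 -> 72 -> 75 -> -75 -> 375 -> 371

1136; 1451; 461; 1271; 371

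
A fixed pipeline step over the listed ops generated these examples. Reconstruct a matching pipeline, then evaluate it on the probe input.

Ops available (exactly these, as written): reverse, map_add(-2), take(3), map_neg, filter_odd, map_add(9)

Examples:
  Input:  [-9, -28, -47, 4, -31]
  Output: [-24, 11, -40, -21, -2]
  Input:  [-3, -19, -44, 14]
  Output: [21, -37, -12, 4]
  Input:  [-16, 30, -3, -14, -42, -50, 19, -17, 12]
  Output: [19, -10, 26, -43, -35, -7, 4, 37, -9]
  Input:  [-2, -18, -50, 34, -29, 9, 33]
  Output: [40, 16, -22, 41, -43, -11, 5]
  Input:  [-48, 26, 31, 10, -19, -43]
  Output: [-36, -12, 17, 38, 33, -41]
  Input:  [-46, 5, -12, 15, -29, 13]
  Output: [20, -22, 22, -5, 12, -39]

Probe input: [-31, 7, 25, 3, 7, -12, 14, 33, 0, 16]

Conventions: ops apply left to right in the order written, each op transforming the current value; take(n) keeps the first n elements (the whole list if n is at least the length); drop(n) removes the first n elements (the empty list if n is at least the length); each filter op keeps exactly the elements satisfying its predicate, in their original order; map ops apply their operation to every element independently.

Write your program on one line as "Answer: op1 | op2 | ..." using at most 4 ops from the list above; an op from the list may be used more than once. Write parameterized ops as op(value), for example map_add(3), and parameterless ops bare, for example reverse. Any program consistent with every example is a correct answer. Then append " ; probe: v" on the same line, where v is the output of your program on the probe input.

reverse | map_add(9) | map_add(-2) ; probe: [23, 7, 40, 21, -5, 14, 10, 32, 14, -24]

Check, running the answer program on each example:
  [-9, -28, -47, 4, -31] -> [-31, 4, -47, -28, -9] -> [-22, 13, -38, -19, 0] -> [-24, 11, -40, -21, -2]
  [-3, -19, -44, 14] -> [14, -44, -19, -3] -> [23, -35, -10, 6] -> [21, -37, -12, 4]
  [-16, 30, -3, -14, -42, -50, 19, -17, 12] -> [12, -17, 19, -50, -42, -14, -3, 30, -16] -> [21, -8, 28, -41, -33, -5, 6, 39, -7] -> [19, -10, 26, -43, -35, -7, 4, 37, -9]
  [-2, -18, -50, 34, -29, 9, 33] -> [33, 9, -29, 34, -50, -18, -2] -> [42, 18, -20, 43, -41, -9, 7] -> [40, 16, -22, 41, -43, -11, 5]
  [-48, 26, 31, 10, -19, -43] -> [-43, -19, 10, 31, 26, -48] -> [-34, -10, 19, 40, 35, -39] -> [-36, -12, 17, 38, 33, -41]
  [-46, 5, -12, 15, -29, 13] -> [13, -29, 15, -12, 5, -46] -> [22, -20, 24, -3, 14, -37] -> [20, -22, 22, -5, 12, -39]
  probe: [-31, 7, 25, 3, 7, -12, 14, 33, 0, 16] -> [16, 0, 33, 14, -12, 7, 3, 25, 7, -31] -> [25, 9, 42, 23, -3, 16, 12, 34, 16, -22] -> [23, 7, 40, 21, -5, 14, 10, 32, 14, -24]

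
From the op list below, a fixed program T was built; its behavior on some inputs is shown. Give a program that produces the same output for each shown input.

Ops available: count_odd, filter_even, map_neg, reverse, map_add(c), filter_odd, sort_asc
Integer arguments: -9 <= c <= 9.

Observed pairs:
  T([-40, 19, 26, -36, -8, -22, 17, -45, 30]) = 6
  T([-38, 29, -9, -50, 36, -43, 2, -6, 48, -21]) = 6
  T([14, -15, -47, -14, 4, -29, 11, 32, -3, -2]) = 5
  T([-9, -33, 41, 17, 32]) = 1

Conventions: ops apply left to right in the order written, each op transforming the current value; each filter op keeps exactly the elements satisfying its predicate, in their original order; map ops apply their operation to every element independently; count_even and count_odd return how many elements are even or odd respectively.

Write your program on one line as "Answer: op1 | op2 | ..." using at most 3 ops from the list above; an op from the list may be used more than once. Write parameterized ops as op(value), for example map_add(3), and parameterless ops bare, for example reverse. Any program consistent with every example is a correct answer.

sort_asc | map_add(3) | count_odd

Check, running the answer program on each example:
  [-40, 19, 26, -36, -8, -22, 17, -45, 30] -> [-45, -40, -36, -22, -8, 17, 19, 26, 30] -> [-42, -37, -33, -19, -5, 20, 22, 29, 33] -> 6
  [-38, 29, -9, -50, 36, -43, 2, -6, 48, -21] -> [-50, -43, -38, -21, -9, -6, 2, 29, 36, 48] -> [-47, -40, -35, -18, -6, -3, 5, 32, 39, 51] -> 6
  [14, -15, -47, -14, 4, -29, 11, 32, -3, -2] -> [-47, -29, -15, -14, -3, -2, 4, 11, 14, 32] -> [-44, -26, -12, -11, 0, 1, 7, 14, 17, 35] -> 5
  [-9, -33, 41, 17, 32] -> [-33, -9, 17, 32, 41] -> [-30, -6, 20, 35, 44] -> 1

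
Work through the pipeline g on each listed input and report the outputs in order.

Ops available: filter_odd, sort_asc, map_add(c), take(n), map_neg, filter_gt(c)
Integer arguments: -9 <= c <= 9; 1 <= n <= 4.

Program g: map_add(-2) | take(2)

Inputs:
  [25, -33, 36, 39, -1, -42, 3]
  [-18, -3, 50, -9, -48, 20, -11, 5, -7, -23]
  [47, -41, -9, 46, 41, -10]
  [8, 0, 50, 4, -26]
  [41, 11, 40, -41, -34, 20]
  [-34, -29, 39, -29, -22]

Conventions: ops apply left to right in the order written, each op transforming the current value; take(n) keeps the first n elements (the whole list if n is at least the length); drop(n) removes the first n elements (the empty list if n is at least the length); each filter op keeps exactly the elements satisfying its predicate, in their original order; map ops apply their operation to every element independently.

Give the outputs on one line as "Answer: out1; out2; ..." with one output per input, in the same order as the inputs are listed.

Execution, op by op:
  [25, -33, 36, 39, -1, -42, 3] -> [23, -35, 34, 37, -3, -44, 1] -> [23, -35]
  [-18, -3, 50, -9, -48, 20, -11, 5, -7, -23] -> [-20, -5, 48, -11, -50, 18, -13, 3, -9, -25] -> [-20, -5]
  [47, -41, -9, 46, 41, -10] -> [45, -43, -11, 44, 39, -12] -> [45, -43]
  [8, 0, 50, 4, -26] -> [6, -2, 48, 2, -28] -> [6, -2]
  [41, 11, 40, -41, -34, 20] -> [39, 9, 38, -43, -36, 18] -> [39, 9]
  [-34, -29, 39, -29, -22] -> [-36, -31, 37, -31, -24] -> [-36, -31]

[23, -35]; [-20, -5]; [45, -43]; [6, -2]; [39, 9]; [-36, -31]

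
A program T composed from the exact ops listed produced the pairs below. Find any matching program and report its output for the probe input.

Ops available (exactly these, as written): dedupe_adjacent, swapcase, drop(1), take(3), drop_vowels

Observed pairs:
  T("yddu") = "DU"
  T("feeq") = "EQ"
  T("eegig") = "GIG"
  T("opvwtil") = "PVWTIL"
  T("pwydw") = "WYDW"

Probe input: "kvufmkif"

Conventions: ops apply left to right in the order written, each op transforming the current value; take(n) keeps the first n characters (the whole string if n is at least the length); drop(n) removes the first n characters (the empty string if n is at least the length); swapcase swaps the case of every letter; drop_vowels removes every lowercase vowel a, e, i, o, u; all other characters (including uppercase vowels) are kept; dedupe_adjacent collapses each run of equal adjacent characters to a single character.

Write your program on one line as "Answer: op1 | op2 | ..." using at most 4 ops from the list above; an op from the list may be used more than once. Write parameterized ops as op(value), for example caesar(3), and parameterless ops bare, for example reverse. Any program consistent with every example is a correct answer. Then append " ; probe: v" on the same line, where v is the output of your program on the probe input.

dedupe_adjacent | drop(1) | swapcase ; probe: "VUFMKIF"

Check, running the answer program on each example:
  "yddu" -> "ydu" -> "du" -> "DU"
  "feeq" -> "feq" -> "eq" -> "EQ"
  "eegig" -> "egig" -> "gig" -> "GIG"
  "opvwtil" -> "opvwtil" -> "pvwtil" -> "PVWTIL"
  "pwydw" -> "pwydw" -> "wydw" -> "WYDW"
  probe: "kvufmkif" -> "kvufmkif" -> "vufmkif" -> "VUFMKIF"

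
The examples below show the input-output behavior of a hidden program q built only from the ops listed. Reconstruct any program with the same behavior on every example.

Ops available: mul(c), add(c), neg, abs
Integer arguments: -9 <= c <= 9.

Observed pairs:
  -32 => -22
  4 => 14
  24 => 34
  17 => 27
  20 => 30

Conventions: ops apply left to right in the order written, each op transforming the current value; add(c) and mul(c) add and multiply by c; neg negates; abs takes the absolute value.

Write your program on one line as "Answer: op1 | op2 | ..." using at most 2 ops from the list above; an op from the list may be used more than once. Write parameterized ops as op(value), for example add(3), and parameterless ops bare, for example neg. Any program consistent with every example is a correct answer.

add(2) | add(8)

Check, running the answer program on each example:
  -32 -> -30 -> -22
  4 -> 6 -> 14
  24 -> 26 -> 34
  17 -> 19 -> 27
  20 -> 22 -> 30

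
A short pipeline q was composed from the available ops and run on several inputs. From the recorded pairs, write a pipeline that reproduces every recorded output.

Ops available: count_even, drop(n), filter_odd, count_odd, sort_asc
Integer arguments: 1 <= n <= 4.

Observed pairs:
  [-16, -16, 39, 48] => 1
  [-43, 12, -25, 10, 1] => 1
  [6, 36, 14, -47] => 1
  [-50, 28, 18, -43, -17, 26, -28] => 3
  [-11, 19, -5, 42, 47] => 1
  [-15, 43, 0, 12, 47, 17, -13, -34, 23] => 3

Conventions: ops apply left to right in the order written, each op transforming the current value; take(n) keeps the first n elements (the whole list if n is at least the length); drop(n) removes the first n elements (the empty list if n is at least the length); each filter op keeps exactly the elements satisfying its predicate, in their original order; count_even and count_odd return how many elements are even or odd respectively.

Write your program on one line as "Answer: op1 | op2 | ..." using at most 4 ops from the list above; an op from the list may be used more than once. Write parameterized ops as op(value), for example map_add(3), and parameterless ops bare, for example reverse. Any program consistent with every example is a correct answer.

drop(2) | sort_asc | count_even

Check, running the answer program on each example:
  [-16, -16, 39, 48] -> [39, 48] -> [39, 48] -> 1
  [-43, 12, -25, 10, 1] -> [-25, 10, 1] -> [-25, 1, 10] -> 1
  [6, 36, 14, -47] -> [14, -47] -> [-47, 14] -> 1
  [-50, 28, 18, -43, -17, 26, -28] -> [18, -43, -17, 26, -28] -> [-43, -28, -17, 18, 26] -> 3
  [-11, 19, -5, 42, 47] -> [-5, 42, 47] -> [-5, 42, 47] -> 1
  [-15, 43, 0, 12, 47, 17, -13, -34, 23] -> [0, 12, 47, 17, -13, -34, 23] -> [-34, -13, 0, 12, 17, 23, 47] -> 3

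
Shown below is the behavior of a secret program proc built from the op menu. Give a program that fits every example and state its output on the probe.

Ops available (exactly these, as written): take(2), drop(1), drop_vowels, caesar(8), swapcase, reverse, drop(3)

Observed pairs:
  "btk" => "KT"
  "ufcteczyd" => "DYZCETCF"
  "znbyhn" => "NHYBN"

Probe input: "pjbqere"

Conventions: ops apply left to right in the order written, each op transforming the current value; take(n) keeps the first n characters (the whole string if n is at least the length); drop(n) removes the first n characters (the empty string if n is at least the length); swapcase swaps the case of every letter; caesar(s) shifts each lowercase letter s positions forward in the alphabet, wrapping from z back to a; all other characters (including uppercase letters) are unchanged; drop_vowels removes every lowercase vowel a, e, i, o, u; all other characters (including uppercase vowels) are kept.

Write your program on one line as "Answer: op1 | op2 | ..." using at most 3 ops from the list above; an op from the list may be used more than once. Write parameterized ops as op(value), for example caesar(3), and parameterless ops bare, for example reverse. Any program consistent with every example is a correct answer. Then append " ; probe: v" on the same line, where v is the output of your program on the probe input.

drop(1) | reverse | swapcase ; probe: "EREQBJ"

Check, running the answer program on each example:
  "btk" -> "tk" -> "kt" -> "KT"
  "ufcteczyd" -> "fcteczyd" -> "dyzcetcf" -> "DYZCETCF"
  "znbyhn" -> "nbyhn" -> "nhybn" -> "NHYBN"
  probe: "pjbqere" -> "jbqere" -> "ereqbj" -> "EREQBJ"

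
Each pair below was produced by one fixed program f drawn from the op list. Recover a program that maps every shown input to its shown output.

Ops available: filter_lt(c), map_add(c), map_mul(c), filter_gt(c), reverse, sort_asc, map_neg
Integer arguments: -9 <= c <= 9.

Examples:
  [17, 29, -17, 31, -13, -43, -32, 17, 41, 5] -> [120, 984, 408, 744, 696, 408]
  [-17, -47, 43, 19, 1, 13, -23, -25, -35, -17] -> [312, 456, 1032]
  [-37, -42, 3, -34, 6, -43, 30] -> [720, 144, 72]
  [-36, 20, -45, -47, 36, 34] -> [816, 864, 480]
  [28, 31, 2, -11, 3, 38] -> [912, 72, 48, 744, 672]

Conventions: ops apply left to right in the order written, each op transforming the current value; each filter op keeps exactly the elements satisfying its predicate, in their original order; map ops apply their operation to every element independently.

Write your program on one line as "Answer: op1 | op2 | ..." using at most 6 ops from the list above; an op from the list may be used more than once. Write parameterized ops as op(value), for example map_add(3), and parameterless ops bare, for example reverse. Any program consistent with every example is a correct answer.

reverse | map_mul(-3) | map_mul(-2) | filter_gt(8) | map_mul(4)

Check, running the answer program on each example:
  [17, 29, -17, 31, -13, -43, -32, 17, 41, 5] -> [5, 41, 17, -32, -43, -13, 31, -17, 29, 17] -> [-15, -123, -51, 96, 129, 39, -93, 51, -87, -51] -> [30, 246, 102, -192, -258, -78, 186, -102, 174, 102] -> [30, 246, 102, 186, 174, 102] -> [120, 984, 408, 744, 696, 408]
  [-17, -47, 43, 19, 1, 13, -23, -25, -35, -17] -> [-17, -35, -25, -23, 13, 1, 19, 43, -47, -17] -> [51, 105, 75, 69, -39, -3, -57, -129, 141, 51] -> [-102, -210, -150, -138, 78, 6, 114, 258, -282, -102] -> [78, 114, 258] -> [312, 456, 1032]
  [-37, -42, 3, -34, 6, -43, 30] -> [30, -43, 6, -34, 3, -42, -37] -> [-90, 129, -18, 102, -9, 126, 111] -> [180, -258, 36, -204, 18, -252, -222] -> [180, 36, 18] -> [720, 144, 72]
  [-36, 20, -45, -47, 36, 34] -> [34, 36, -47, -45, 20, -36] -> [-102, -108, 141, 135, -60, 108] -> [204, 216, -282, -270, 120, -216] -> [204, 216, 120] -> [816, 864, 480]
  [28, 31, 2, -11, 3, 38] -> [38, 3, -11, 2, 31, 28] -> [-114, -9, 33, -6, -93, -84] -> [228, 18, -66, 12, 186, 168] -> [228, 18, 12, 186, 168] -> [912, 72, 48, 744, 672]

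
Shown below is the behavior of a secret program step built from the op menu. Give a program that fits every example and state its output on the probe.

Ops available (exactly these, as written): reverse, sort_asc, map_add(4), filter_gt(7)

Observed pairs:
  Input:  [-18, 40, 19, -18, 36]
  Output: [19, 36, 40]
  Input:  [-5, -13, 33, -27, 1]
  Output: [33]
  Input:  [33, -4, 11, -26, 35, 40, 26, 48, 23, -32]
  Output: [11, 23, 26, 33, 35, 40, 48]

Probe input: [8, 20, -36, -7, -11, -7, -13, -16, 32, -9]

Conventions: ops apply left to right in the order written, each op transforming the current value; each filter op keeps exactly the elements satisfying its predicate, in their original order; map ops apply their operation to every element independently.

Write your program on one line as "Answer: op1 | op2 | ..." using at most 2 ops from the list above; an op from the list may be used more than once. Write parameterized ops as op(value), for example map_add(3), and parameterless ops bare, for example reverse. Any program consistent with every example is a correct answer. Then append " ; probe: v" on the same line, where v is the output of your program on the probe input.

sort_asc | filter_gt(7) ; probe: [8, 20, 32]

Check, running the answer program on each example:
  [-18, 40, 19, -18, 36] -> [-18, -18, 19, 36, 40] -> [19, 36, 40]
  [-5, -13, 33, -27, 1] -> [-27, -13, -5, 1, 33] -> [33]
  [33, -4, 11, -26, 35, 40, 26, 48, 23, -32] -> [-32, -26, -4, 11, 23, 26, 33, 35, 40, 48] -> [11, 23, 26, 33, 35, 40, 48]
  probe: [8, 20, -36, -7, -11, -7, -13, -16, 32, -9] -> [-36, -16, -13, -11, -9, -7, -7, 8, 20, 32] -> [8, 20, 32]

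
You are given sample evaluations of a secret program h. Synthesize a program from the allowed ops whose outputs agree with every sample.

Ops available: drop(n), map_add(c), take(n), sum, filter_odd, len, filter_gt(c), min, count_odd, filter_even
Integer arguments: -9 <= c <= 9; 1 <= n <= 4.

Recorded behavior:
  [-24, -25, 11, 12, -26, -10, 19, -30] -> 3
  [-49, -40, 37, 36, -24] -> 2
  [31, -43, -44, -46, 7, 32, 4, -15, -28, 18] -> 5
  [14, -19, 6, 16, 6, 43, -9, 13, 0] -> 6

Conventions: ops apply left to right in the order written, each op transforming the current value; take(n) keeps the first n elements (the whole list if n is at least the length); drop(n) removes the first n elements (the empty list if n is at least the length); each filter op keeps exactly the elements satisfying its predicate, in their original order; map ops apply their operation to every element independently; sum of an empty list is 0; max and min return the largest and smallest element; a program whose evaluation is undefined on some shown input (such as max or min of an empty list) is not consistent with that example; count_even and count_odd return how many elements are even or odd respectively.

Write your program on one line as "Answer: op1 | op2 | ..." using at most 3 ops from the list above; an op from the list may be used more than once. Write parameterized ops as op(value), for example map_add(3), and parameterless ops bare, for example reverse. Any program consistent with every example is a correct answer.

filter_gt(0) | len

Check, running the answer program on each example:
  [-24, -25, 11, 12, -26, -10, 19, -30] -> [11, 12, 19] -> 3
  [-49, -40, 37, 36, -24] -> [37, 36] -> 2
  [31, -43, -44, -46, 7, 32, 4, -15, -28, 18] -> [31, 7, 32, 4, 18] -> 5
  [14, -19, 6, 16, 6, 43, -9, 13, 0] -> [14, 6, 16, 6, 43, 13] -> 6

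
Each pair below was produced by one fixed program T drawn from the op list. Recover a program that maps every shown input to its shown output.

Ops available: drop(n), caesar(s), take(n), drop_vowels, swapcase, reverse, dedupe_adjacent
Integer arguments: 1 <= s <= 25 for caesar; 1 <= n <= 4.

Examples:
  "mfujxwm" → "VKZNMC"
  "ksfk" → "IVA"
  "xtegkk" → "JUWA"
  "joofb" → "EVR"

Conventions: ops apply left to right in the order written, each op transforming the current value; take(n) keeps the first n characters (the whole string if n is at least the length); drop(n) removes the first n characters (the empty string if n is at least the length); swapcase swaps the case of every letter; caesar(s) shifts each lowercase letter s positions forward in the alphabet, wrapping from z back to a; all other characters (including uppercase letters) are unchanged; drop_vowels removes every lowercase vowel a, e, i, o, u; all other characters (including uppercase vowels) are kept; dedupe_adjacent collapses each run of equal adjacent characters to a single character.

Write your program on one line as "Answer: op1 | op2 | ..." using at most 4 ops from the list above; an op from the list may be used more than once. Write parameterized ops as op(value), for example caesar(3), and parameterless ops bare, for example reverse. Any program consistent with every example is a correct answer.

dedupe_adjacent | caesar(16) | swapcase | drop(1)

Check, running the answer program on each example:
  "mfujxwm" -> "mfujxwm" -> "cvkznmc" -> "CVKZNMC" -> "VKZNMC"
  "ksfk" -> "ksfk" -> "aiva" -> "AIVA" -> "IVA"
  "xtegkk" -> "xtegk" -> "njuwa" -> "NJUWA" -> "JUWA"
  "joofb" -> "jofb" -> "zevr" -> "ZEVR" -> "EVR"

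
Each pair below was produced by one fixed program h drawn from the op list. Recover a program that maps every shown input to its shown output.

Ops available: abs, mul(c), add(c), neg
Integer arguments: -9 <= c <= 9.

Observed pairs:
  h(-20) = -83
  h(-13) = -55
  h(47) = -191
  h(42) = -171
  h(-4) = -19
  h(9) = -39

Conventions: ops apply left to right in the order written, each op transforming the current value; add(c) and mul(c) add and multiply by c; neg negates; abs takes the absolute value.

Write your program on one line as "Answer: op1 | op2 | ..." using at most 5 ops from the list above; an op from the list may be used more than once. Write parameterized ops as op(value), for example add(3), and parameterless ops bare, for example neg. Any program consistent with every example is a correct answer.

abs | mul(4) | add(3) | neg

Check, running the answer program on each example:
  -20 -> 20 -> 80 -> 83 -> -83
  -13 -> 13 -> 52 -> 55 -> -55
  47 -> 47 -> 188 -> 191 -> -191
  42 -> 42 -> 168 -> 171 -> -171
  -4 -> 4 -> 16 -> 19 -> -19
  9 -> 9 -> 36 -> 39 -> -39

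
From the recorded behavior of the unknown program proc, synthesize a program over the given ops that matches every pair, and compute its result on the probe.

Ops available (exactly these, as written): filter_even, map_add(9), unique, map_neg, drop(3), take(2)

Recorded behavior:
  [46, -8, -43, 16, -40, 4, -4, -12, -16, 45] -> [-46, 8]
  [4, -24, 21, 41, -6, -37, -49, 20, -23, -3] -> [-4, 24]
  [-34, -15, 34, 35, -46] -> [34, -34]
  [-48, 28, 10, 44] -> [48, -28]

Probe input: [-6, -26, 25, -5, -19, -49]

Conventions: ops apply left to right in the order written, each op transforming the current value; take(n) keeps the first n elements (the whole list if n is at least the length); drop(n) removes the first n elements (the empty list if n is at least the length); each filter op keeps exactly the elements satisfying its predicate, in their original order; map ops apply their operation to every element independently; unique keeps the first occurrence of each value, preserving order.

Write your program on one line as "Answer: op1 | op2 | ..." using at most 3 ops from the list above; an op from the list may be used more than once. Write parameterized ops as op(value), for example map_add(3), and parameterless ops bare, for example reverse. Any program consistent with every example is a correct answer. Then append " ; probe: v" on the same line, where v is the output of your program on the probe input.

map_neg | filter_even | take(2) ; probe: [6, 26]

Check, running the answer program on each example:
  [46, -8, -43, 16, -40, 4, -4, -12, -16, 45] -> [-46, 8, 43, -16, 40, -4, 4, 12, 16, -45] -> [-46, 8, -16, 40, -4, 4, 12, 16] -> [-46, 8]
  [4, -24, 21, 41, -6, -37, -49, 20, -23, -3] -> [-4, 24, -21, -41, 6, 37, 49, -20, 23, 3] -> [-4, 24, 6, -20] -> [-4, 24]
  [-34, -15, 34, 35, -46] -> [34, 15, -34, -35, 46] -> [34, -34, 46] -> [34, -34]
  [-48, 28, 10, 44] -> [48, -28, -10, -44] -> [48, -28, -10, -44] -> [48, -28]
  probe: [-6, -26, 25, -5, -19, -49] -> [6, 26, -25, 5, 19, 49] -> [6, 26] -> [6, 26]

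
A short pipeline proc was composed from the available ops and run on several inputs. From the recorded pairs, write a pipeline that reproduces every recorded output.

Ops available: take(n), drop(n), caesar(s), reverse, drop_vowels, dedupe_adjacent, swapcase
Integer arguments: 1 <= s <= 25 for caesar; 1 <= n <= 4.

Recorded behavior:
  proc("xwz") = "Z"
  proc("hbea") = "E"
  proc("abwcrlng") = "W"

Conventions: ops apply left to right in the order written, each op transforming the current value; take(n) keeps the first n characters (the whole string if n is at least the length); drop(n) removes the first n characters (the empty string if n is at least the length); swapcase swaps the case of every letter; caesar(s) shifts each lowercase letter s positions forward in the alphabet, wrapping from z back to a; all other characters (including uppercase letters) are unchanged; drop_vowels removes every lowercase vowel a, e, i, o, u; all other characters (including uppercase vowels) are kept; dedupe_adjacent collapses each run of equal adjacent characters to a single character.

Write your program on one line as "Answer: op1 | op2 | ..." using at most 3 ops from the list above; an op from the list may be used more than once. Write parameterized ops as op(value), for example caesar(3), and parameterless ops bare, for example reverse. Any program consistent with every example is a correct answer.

take(3) | swapcase | drop(2)

Check, running the answer program on each example:
  "xwz" -> "xwz" -> "XWZ" -> "Z"
  "hbea" -> "hbe" -> "HBE" -> "E"
  "abwcrlng" -> "abw" -> "ABW" -> "W"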